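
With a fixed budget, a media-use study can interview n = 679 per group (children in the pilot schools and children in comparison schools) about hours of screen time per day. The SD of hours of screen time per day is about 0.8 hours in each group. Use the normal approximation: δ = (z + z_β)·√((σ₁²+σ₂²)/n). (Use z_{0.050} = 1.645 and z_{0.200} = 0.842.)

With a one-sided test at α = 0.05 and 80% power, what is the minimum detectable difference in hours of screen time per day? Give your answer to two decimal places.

δ = (z_α + z_β) · √((σ₁²+σ₂²)/n)
  = (1.645 + 0.842) · √(1.28/679)
  = 2.487 · √0.00189
  = 2.487 · 0.0434
  = 0.1080

Minimum detectable difference ≈ 0.11 hours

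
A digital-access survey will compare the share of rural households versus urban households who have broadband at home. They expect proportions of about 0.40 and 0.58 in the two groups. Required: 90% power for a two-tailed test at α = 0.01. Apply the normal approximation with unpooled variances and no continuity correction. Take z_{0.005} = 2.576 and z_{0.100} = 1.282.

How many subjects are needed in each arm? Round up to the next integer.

n = 223 per group

n = (z_{α/2} + z_β)² · [p₁(1−p₁) + p₂(1−p₂)] / (p₁ − p₂)²
  = (2.576 + 1.282)² · (0.40·0.60 + 0.58·0.42) / (-0.18)²
  = (3.858)² · (0.2400 + 0.2436) / 0.0324
  = 14.8842 · 0.4836 / 0.0324
  = 222.16
Round up → n = 223 per group.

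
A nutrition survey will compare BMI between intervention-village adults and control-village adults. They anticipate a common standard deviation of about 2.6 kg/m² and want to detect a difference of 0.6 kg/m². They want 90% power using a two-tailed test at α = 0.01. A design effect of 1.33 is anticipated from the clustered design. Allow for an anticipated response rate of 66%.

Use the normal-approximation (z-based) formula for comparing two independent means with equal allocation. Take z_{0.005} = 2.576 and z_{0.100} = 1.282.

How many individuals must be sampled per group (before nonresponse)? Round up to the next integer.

n = (z_{α/2} + z_β)² · (σ₁² + σ₂²) / δ²
  = (2.576 + 1.282)² · (2·2.6² = 13.52) / 0.6²
  = 14.8842 · 13.52 / 0.36
  = 558.98
Design effect: 1.33 × 558.98 = 743.45.
Adjust for 66% response: 743.45 / 0.66 = 1126.44.
Round up → n = 1127 per group.

n = 1127 per group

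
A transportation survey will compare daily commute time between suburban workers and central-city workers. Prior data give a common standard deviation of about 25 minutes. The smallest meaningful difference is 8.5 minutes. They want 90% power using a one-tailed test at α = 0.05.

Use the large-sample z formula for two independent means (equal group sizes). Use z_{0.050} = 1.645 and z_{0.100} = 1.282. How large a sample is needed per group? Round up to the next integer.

n = (z_α + z_β)² · (σ₁² + σ₂²) / δ²
  = (1.645 + 1.282)² · (2·25² = 1250) / 8.5²
  = 8.5673 · 1250 / 72.25
  = 148.22
Round up → n = 149 per group.

n = 149 per group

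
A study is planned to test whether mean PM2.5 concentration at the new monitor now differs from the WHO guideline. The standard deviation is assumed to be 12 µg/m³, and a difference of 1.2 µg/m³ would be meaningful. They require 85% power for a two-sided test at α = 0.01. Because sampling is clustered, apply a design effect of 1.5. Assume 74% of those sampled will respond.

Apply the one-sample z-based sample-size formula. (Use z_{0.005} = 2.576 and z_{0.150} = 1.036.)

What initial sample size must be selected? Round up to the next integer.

n = 2645

n = (z_{α/2} + z_β)² · σ² / δ²
  = (2.576 + 1.036)² · 12² / 1.2²
  = 13.0465 · 144 / 1.44
  = 1304.65
Design effect: 1.5 × 1304.65 = 1956.98.
Adjust for 74% response: 1956.98 / 0.74 = 2644.57.
Round up → n = 2645.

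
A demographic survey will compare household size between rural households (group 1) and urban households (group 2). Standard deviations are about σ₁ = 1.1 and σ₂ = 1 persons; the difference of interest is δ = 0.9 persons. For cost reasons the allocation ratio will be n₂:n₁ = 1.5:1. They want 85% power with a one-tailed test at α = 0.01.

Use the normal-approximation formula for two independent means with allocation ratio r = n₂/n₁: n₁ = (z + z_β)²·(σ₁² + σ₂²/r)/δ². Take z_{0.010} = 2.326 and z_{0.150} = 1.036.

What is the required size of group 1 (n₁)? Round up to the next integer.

n₁ = 27

n₁ = (z_α + z_β)² · (σ₁² + σ₂²/r) / δ²
   = (2.326 + 1.036)² · (1.1² + 1²/1.5) / 0.9²
   = 11.3030 · (1.21 + 0.66667) / 0.81
   = 11.3030 · 1.8767 / 0.81
   = 26.19
Round up → n₁ = 27; n₂ = r·n₁ = 1.5 × 27 = 41.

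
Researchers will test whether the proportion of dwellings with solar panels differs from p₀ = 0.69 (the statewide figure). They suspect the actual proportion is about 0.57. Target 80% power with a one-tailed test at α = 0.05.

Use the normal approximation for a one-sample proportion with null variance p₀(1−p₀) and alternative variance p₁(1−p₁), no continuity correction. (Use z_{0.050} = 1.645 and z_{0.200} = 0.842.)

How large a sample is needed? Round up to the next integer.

n = [z_α·√(p₀q₀) + z_β·√(p₁q₁)]² / (p₁ − p₀)²
  = [1.645·√(0.69·0.31) + 0.842·√(0.57·0.43)]² / (-0.12)²
  = [1.645·0.4625 + 0.842·0.4951]² / 0.0144
  = [1.1777]² / 0.0144
  = 96.31
Round up → n = 97.

n = 97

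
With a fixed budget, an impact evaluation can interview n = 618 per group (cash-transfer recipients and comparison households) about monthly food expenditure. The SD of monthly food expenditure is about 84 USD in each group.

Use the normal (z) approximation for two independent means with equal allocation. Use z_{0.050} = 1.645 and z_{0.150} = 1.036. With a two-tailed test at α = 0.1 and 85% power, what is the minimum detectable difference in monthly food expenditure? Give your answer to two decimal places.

δ = (z_{α/2} + z_β) · √((σ₁²+σ₂²)/n)
  = (1.645 + 1.036) · √(14112/618)
  = 2.681 · √22.835
  = 2.681 · 4.7786
  = 12.8114

Minimum detectable difference ≈ 12.81 USD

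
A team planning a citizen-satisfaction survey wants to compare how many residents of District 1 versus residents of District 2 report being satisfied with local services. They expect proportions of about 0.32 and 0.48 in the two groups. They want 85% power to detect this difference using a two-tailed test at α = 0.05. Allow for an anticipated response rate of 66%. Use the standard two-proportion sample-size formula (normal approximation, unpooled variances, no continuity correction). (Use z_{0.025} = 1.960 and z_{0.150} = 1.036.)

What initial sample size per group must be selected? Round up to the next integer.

n = (z_{α/2} + z_β)² · [p₁(1−p₁) + p₂(1−p₂)] / (p₁ − p₂)²
  = (1.960 + 1.036)² · (0.32·0.68 + 0.48·0.52) / (-0.16)²
  = (2.996)² · (0.2176 + 0.2496) / 0.0256
  = 8.9760 · 0.4672 / 0.0256
  = 163.81
Adjust for 66% response: 163.81 / 0.66 = 248.20.
Round up → n = 249 per group.

n = 249 per group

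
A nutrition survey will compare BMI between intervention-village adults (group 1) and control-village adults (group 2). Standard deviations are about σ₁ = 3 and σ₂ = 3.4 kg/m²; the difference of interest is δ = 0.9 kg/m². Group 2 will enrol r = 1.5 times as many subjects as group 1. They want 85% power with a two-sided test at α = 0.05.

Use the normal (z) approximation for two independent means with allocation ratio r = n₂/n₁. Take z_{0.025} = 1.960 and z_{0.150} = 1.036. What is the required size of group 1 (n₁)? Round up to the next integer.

n₁ = (z_{α/2} + z_β)² · (σ₁² + σ₂²/r) / δ²
   = (1.960 + 1.036)² · (3² + 3.4²/1.5) / 0.9²
   = 8.9760 · (9 + 7.7067) / 0.81
   = 8.9760 · 16.7067 / 0.81
   = 185.13
Round up → n₁ = 186; n₂ = r·n₁ = 1.5 × 186 = 279.

n₁ = 186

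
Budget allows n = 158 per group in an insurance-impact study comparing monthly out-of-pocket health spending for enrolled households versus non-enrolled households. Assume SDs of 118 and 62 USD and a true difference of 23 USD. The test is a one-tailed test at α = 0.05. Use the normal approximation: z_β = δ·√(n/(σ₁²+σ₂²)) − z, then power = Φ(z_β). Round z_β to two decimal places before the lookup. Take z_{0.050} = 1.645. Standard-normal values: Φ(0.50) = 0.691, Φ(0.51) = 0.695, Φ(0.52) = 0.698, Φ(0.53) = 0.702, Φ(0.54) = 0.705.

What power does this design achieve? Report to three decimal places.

z_β = δ·√(n/(σ₁²+σ₂²)) − z_α
    = 23 · √(158/17768) − 1.645
    = 23 · 0.09430 − 1.645
    = 2.1689 − 1.645 = 0.5239 → 0.52
Power = Φ(0.52) = 0.698.

Power ≈ 0.698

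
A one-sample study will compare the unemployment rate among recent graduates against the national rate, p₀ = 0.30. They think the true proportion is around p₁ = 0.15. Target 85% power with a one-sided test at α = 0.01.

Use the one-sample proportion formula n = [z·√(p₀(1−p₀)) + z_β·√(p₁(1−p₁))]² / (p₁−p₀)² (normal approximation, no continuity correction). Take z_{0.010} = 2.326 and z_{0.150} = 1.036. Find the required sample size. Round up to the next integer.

n = [z_α·√(p₀q₀) + z_β·√(p₁q₁)]² / (p₁ − p₀)²
  = [2.326·√(0.30·0.70) + 1.036·√(0.15·0.85)]² / (-0.15)²
  = [2.326·0.4583 + 1.036·0.3571]² / 0.0225
  = [1.4358]² / 0.0225
  = 91.63
Round up → n = 92.

n = 92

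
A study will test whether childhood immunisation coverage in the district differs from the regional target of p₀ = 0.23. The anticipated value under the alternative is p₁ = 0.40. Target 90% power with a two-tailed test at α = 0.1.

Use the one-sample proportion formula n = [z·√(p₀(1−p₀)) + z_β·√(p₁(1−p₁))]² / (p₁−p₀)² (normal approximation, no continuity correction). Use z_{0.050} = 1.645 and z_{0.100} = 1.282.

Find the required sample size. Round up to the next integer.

n = 61

n = [z_{α/2}·√(p₀q₀) + z_β·√(p₁q₁)]² / (p₁ − p₀)²
  = [1.645·√(0.23·0.77) + 1.282·√(0.40·0.60)]² / (0.17)²
  = [1.645·0.4208 + 1.282·0.4899]² / 0.0289
  = [1.3203]² / 0.0289
  = 60.32
Round up → n = 61.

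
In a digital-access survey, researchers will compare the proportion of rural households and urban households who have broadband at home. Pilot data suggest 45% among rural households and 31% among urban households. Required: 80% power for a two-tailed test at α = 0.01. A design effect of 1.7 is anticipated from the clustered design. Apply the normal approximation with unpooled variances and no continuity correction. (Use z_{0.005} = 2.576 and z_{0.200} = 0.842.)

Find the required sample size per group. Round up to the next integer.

n = (z_{α/2} + z_β)² · [p₁(1−p₁) + p₂(1−p₂)] / (p₁ − p₂)²
  = (2.576 + 0.842)² · (0.45·0.55 + 0.31·0.69) / (0.14)²
  = (3.418)² · (0.2475 + 0.2139) / 0.0196
  = 11.6827 · 0.4614 / 0.0196
  = 275.02
Design effect: 1.7 × 275.02 = 467.54.
Round up → n = 468 per group.

n = 468 per group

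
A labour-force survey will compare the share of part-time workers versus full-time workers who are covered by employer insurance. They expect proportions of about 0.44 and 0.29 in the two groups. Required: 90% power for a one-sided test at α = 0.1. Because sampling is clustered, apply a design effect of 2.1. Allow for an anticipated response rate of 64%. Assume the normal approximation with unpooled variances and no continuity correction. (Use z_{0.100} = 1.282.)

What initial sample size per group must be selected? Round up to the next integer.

n = 434 per group

n = (z_α + z_β)² · [p₁(1−p₁) + p₂(1−p₂)] / (p₁ − p₂)²
  = (1.282 + 1.282)² · (0.44·0.56 + 0.29·0.71) / (0.15)²
  = (2.564)² · (0.2464 + 0.2059) / 0.0225
  = 6.5741 · 0.4523 / 0.0225
  = 132.15
Design effect: 2.1 × 132.15 = 277.52.
Adjust for 64% response: 277.52 / 0.64 = 433.63.
Round up → n = 434 per group.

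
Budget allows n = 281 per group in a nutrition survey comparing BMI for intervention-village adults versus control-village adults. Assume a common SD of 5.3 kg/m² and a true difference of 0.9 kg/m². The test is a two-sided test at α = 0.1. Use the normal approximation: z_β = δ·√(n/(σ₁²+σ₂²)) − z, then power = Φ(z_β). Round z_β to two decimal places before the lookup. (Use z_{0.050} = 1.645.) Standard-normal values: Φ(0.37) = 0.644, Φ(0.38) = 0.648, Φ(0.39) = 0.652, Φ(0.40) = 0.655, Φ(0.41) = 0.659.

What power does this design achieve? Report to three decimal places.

z_β = δ·√(n/(σ₁²+σ₂²)) − z_{α/2}
    = 0.9 · √(281/56.18) − 1.645
    = 0.9 · 2.23647 − 1.645
    = 2.0128 − 1.645 = 0.3678 → 0.37
Power = Φ(0.37) = 0.644.

Power ≈ 0.644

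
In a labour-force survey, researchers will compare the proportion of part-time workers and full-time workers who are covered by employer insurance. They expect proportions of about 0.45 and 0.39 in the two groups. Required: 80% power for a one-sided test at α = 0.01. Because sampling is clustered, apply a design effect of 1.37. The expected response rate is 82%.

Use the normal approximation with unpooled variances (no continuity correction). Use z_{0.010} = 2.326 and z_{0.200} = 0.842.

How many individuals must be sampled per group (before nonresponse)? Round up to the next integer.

n = 2261 per group

n = (z_α + z_β)² · [p₁(1−p₁) + p₂(1−p₂)] / (p₁ − p₂)²
  = (2.326 + 0.842)² · (0.45·0.55 + 0.39·0.61) / (0.06)²
  = (3.168)² · (0.2475 + 0.2379) / 0.0036
  = 10.0362 · 0.4854 / 0.0036
  = 1353.22
Design effect: 1.37 × 1353.22 = 1853.91.
Adjust for 82% response: 1853.91 / 0.82 = 2260.86.
Round up → n = 2261 per group.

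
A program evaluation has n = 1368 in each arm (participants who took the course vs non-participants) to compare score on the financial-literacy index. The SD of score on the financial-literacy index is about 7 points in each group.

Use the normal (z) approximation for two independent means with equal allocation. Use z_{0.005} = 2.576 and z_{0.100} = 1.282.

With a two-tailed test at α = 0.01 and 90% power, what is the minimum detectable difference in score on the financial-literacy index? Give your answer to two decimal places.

Minimum detectable difference ≈ 1.03 points

δ = (z_{α/2} + z_β) · √((σ₁²+σ₂²)/n)
  = (2.576 + 1.282) · √(98/1368)
  = 3.858 · √0.07164
  = 3.858 · 0.2677
  = 1.0326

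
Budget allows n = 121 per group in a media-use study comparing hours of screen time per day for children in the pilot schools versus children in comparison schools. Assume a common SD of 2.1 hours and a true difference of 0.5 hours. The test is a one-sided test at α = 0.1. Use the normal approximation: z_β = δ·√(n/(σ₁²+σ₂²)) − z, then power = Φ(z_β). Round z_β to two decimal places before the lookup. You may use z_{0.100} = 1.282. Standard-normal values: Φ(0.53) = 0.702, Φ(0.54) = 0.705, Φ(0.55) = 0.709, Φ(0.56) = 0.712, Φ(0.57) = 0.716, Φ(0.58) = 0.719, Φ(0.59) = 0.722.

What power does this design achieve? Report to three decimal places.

Power ≈ 0.716

z_β = δ·√(n/(σ₁²+σ₂²)) − z_α
    = 0.5 · √(121/8.82) − 1.282
    = 0.5 · 3.70389 − 1.282
    = 1.8519 − 1.282 = 0.5699 → 0.57
Power = Φ(0.57) = 0.716.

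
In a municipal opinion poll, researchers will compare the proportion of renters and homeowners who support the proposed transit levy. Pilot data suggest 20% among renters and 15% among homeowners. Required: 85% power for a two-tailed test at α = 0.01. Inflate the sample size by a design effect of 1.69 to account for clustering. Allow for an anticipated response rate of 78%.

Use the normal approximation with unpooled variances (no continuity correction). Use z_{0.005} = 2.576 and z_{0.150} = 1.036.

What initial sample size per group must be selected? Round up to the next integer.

n = 3251 per group

n = (z_{α/2} + z_β)² · [p₁(1−p₁) + p₂(1−p₂)] / (p₁ − p₂)²
  = (2.576 + 1.036)² · (0.20·0.80 + 0.15·0.85) / (0.05)²
  = (3.612)² · (0.1600 + 0.1275) / 0.0025
  = 13.0465 · 0.2875 / 0.0025
  = 1500.35
Design effect: 1.69 × 1500.35 = 2535.60.
Adjust for 78% response: 2535.60 / 0.78 = 3250.76.
Round up → n = 3251 per group.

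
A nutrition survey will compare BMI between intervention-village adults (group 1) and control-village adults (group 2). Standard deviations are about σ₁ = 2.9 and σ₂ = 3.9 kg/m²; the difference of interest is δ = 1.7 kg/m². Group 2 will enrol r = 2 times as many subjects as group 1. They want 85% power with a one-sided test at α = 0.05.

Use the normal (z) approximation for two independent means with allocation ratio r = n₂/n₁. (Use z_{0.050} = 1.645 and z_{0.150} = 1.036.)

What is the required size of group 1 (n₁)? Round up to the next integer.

n₁ = 40

n₁ = (z_α + z_β)² · (σ₁² + σ₂²/r) / δ²
   = (1.645 + 1.036)² · (2.9² + 3.9²/2) / 1.7²
   = 7.1878 · (8.41 + 7.605) / 2.89
   = 7.1878 · 16.015 / 2.89
   = 39.83
Round up → n₁ = 40; n₂ = r·n₁ = 2 × 40 = 80.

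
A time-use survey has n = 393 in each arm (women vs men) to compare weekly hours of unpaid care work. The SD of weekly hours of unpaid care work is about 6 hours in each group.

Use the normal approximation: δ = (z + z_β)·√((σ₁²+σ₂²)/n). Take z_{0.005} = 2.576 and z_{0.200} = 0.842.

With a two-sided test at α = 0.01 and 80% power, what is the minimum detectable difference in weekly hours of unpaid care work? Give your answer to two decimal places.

Minimum detectable difference ≈ 1.46 hours

δ = (z_{α/2} + z_β) · √((σ₁²+σ₂²)/n)
  = (2.576 + 0.842) · √(72/393)
  = 3.418 · √0.18321
  = 3.418 · 0.4280
  = 1.4630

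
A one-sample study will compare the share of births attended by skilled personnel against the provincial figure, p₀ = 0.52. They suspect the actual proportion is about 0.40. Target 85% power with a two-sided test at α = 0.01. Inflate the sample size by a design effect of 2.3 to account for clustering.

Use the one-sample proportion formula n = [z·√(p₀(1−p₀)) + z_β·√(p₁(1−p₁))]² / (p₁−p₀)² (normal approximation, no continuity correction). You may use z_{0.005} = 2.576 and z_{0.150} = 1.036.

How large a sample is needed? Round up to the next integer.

n = 515

n = [z_{α/2}·√(p₀q₀) + z_β·√(p₁q₁)]² / (p₁ − p₀)²
  = [2.576·√(0.52·0.48) + 1.036·√(0.40·0.60)]² / (-0.12)²
  = [2.576·0.4996 + 1.036·0.4899]² / 0.0144
  = [1.7945]² / 0.0144
  = 223.63
Design effect: 2.3 × 223.63 = 514.34.
Round up → n = 515.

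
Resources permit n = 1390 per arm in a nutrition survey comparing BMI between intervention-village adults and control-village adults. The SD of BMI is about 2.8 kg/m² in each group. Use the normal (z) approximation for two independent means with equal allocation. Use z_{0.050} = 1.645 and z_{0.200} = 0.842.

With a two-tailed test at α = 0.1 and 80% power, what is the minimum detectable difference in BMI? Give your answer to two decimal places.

Minimum detectable difference ≈ 0.26 kg/m²

δ = (z_{α/2} + z_β) · √((σ₁²+σ₂²)/n)
  = (1.645 + 0.842) · √(15.68/1390)
  = 2.487 · √0.01128
  = 2.487 · 0.1062
  = 0.2641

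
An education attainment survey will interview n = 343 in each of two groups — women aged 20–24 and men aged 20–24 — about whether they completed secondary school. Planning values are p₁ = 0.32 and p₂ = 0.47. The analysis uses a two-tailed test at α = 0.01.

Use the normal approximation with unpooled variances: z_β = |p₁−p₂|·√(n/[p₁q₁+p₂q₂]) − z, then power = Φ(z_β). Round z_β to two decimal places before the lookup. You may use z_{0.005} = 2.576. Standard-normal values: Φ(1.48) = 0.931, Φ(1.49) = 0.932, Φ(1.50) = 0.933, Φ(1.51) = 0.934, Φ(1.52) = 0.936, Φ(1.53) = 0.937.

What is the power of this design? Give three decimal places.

z_β = |p₁−p₂|·√(n/[p₁q₁+p₂q₂]) − z_{α/2}
    = 0.15 · √(343/0.4667) − 2.576
    = 0.15 · 27.1099 − 2.576
    = 4.0665 − 2.576 = 1.4905 → 1.49
Power = Φ(1.49) = 0.932.

Power ≈ 0.932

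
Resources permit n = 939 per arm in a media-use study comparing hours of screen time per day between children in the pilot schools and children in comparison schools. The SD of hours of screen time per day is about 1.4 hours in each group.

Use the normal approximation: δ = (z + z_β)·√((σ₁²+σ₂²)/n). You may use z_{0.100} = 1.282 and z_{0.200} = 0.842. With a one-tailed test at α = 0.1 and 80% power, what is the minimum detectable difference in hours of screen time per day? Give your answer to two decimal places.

Minimum detectable difference ≈ 0.14 hours

δ = (z_α + z_β) · √((σ₁²+σ₂²)/n)
  = (1.282 + 0.842) · √(3.92/939)
  = 2.124 · √0.00417
  = 2.124 · 0.0646
  = 0.1372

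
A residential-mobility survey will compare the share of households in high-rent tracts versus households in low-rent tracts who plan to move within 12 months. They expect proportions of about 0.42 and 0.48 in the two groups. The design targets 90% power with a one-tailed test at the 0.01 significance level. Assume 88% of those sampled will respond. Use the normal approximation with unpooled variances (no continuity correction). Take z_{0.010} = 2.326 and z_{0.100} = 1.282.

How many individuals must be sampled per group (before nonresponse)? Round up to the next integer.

n = (z_α + z_β)² · [p₁(1−p₁) + p₂(1−p₂)] / (p₁ − p₂)²
  = (2.326 + 1.282)² · (0.42·0.58 + 0.48·0.52) / (-0.06)²
  = (3.608)² · (0.2436 + 0.2496) / 0.0036
  = 13.0177 · 0.4932 / 0.0036
  = 1783.42
Adjust for 88% response: 1783.42 / 0.88 = 2026.61.
Round up → n = 2027 per group.

n = 2027 per group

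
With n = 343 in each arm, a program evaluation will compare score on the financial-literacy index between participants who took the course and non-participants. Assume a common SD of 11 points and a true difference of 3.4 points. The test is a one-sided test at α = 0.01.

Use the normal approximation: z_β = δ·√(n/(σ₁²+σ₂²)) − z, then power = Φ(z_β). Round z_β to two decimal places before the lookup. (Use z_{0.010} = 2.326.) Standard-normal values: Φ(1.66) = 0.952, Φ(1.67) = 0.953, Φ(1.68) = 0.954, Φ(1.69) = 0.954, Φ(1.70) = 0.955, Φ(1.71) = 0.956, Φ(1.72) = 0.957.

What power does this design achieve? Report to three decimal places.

Power ≈ 0.957

z_β = δ·√(n/(σ₁²+σ₂²)) − z_α
    = 3.4 · √(343/242) − 2.326
    = 3.4 · 1.19053 − 2.326
    = 4.0478 − 2.326 = 1.7218 → 1.72
Power = Φ(1.72) = 0.957.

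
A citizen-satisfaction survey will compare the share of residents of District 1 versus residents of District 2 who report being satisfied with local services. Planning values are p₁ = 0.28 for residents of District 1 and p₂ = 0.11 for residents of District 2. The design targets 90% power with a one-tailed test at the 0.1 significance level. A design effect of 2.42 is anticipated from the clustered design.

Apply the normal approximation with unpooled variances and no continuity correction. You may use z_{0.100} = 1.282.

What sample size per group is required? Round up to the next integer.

n = 165 per group

n = (z_α + z_β)² · [p₁(1−p₁) + p₂(1−p₂)] / (p₁ − p₂)²
  = (1.282 + 1.282)² · (0.28·0.72 + 0.11·0.89) / (0.17)²
  = (2.564)² · (0.2016 + 0.0979) / 0.0289
  = 6.5741 · 0.2995 / 0.0289
  = 68.13
Design effect: 2.42 × 68.13 = 164.87.
Round up → n = 165 per group.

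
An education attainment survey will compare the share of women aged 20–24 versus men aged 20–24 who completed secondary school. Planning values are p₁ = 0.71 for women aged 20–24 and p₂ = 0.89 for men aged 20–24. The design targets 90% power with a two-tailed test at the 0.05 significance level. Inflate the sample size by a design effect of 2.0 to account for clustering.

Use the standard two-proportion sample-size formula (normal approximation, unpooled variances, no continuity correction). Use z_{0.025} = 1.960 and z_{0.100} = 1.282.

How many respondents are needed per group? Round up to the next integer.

n = 198 per group

n = (z_{α/2} + z_β)² · [p₁(1−p₁) + p₂(1−p₂)] / (p₁ − p₂)²
  = (1.960 + 1.282)² · (0.71·0.29 + 0.89·0.11) / (-0.18)²
  = (3.242)² · (0.2059 + 0.0979) / 0.0324
  = 10.5106 · 0.3038 / 0.0324
  = 98.55
Design effect: 2.0 × 98.55 = 197.11.
Round up → n = 198 per group.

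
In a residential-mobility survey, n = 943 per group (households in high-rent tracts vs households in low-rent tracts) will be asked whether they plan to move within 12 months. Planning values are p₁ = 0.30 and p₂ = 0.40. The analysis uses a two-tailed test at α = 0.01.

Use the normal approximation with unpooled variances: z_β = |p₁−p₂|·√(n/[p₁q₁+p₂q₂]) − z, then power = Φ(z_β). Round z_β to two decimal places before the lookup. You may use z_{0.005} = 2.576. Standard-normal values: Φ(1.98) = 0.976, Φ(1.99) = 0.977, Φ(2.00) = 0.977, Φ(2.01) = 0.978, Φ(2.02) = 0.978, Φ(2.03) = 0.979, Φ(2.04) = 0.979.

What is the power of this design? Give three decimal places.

Power ≈ 0.977

z_β = |p₁−p₂|·√(n/[p₁q₁+p₂q₂]) − z_{α/2}
    = 0.10 · √(943/0.4500) − 2.576
    = 0.10 · 45.7772 − 2.576
    = 4.5777 − 2.576 = 2.0017 → 2.00
Power = Φ(2.00) = 0.977.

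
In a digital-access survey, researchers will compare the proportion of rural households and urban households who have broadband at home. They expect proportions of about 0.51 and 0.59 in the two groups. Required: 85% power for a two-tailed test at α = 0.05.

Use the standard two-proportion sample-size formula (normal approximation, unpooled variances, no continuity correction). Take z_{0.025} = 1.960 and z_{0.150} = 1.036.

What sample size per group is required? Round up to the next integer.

n = 690 per group

n = (z_{α/2} + z_β)² · [p₁(1−p₁) + p₂(1−p₂)] / (p₁ − p₂)²
  = (1.960 + 1.036)² · (0.51·0.49 + 0.59·0.41) / (-0.08)²
  = (2.996)² · (0.2499 + 0.2419) / 0.0064
  = 8.9760 · 0.4918 / 0.0064
  = 689.75
Round up → n = 690 per group.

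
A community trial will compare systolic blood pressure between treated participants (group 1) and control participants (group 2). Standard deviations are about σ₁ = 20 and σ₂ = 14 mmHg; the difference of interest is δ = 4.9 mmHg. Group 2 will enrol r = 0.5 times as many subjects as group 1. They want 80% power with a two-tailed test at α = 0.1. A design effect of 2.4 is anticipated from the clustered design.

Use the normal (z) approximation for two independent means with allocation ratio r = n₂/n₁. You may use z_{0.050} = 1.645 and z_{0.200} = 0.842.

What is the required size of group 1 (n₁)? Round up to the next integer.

n₁ = 490

n₁ = (z_{α/2} + z_β)² · (σ₁² + σ₂²/r) / δ²
   = (1.645 + 0.842)² · (20² + 14²/0.5) / 4.9²
   = 6.1852 · (400 + 392) / 24.01
   = 6.1852 · 792 / 24.01
   = 204.03
Design effect: 2.4 × 204.03 = 489.66.
Round up → n₁ = 490; n₂ = r·n₁ = 0.5 × 490 = 245.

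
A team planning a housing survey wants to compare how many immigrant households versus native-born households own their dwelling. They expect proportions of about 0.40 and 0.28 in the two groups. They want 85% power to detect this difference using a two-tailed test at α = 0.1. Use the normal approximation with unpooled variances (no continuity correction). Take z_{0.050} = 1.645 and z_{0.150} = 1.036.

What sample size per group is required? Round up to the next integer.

n = (z_{α/2} + z_β)² · [p₁(1−p₁) + p₂(1−p₂)] / (p₁ − p₂)²
  = (1.645 + 1.036)² · (0.40·0.60 + 0.28·0.72) / (0.12)²
  = (2.681)² · (0.2400 + 0.2016) / 0.0144
  = 7.1878 · 0.4416 / 0.0144
  = 220.42
Round up → n = 221 per group.

n = 221 per group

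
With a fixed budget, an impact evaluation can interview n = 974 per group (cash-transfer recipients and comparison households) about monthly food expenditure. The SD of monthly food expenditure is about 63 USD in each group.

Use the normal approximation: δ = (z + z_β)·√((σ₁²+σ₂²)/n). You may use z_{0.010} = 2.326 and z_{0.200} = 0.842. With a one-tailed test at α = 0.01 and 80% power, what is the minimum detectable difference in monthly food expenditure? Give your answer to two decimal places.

δ = (z_α + z_β) · √((σ₁²+σ₂²)/n)
  = (2.326 + 0.842) · √(7938/974)
  = 3.168 · √8.1499
  = 3.168 · 2.8548
  = 9.0440

Minimum detectable difference ≈ 9.04 USD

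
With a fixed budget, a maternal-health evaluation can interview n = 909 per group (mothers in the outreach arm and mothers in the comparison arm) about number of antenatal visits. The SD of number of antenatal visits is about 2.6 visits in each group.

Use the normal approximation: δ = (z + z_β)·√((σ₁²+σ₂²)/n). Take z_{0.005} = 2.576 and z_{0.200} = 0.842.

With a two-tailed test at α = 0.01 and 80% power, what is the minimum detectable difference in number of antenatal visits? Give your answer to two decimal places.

Minimum detectable difference ≈ 0.42 visits

δ = (z_{α/2} + z_β) · √((σ₁²+σ₂²)/n)
  = (2.576 + 0.842) · √(13.52/909)
  = 3.418 · √0.01487
  = 3.418 · 0.1220
  = 0.4168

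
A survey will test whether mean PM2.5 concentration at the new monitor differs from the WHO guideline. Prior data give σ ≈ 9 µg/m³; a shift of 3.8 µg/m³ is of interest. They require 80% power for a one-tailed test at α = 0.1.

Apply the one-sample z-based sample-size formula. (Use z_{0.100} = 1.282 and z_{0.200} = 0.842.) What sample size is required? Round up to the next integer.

n = 26

n = (z_α + z_β)² · σ² / δ²
  = (1.282 + 0.842)² · 9² / 3.8²
  = 4.5114 · 81 / 14.44
  = 25.31
Round up → n = 26.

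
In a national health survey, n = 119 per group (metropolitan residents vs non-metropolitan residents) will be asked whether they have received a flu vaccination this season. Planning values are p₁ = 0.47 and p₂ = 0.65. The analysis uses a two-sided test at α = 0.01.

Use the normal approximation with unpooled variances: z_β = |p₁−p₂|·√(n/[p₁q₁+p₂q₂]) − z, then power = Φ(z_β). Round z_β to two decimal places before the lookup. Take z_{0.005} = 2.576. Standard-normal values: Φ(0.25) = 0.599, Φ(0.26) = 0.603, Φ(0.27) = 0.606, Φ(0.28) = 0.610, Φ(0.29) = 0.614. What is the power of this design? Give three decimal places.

z_β = |p₁−p₂|·√(n/[p₁q₁+p₂q₂]) − z_{α/2}
    = 0.18 · √(119/0.4766) − 2.576
    = 0.18 · 15.8014 − 2.576
    = 2.8443 − 2.576 = 0.2683 → 0.27
Power = Φ(0.27) = 0.606.

Power ≈ 0.606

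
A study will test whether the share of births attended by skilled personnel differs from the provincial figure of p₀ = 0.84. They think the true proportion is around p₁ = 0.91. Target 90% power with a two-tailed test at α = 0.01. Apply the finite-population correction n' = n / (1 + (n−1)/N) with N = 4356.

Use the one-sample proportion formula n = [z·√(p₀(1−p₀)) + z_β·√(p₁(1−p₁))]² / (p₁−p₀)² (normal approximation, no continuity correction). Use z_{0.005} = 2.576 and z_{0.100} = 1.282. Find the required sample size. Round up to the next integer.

n = 325

n = [z_{α/2}·√(p₀q₀) + z_β·√(p₁q₁)]² / (p₁ − p₀)²
  = [2.576·√(0.84·0.16) + 1.282·√(0.91·0.09)]² / (0.07)²
  = [2.576·0.3666 + 1.282·0.2862]² / 0.0049
  = [1.3113]² / 0.0049
  = 350.90
Finite-population correction (N = 4356): 350.90 / (1 + (350.90 − 1)/4356) = 324.81.
Round up → n = 325.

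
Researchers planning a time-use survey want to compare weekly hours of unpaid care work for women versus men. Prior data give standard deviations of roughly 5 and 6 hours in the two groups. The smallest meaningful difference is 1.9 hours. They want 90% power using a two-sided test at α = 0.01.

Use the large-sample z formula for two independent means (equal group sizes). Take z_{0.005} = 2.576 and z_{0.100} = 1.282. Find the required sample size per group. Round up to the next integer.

n = 252 per group

n = (z_{α/2} + z_β)² · (σ₁² + σ₂²) / δ²
  = (2.576 + 1.282)² · (5² + 6² = 61) / 1.9²
  = 14.8842 · 61 / 3.61
  = 251.51
Round up → n = 252 per group.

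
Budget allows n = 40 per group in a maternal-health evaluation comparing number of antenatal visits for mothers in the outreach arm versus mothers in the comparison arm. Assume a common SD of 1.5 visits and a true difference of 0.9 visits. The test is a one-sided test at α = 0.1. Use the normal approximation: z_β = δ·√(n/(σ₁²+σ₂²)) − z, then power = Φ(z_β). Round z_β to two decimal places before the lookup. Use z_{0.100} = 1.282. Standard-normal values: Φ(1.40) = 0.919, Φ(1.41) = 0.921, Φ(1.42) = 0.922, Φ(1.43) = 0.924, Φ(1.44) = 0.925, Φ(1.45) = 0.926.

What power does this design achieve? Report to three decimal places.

Power ≈ 0.919

z_β = δ·√(n/(σ₁²+σ₂²)) − z_α
    = 0.9 · √(40/4.5) − 1.282
    = 0.9 · 2.98142 − 1.282
    = 2.6833 − 1.282 = 1.4013 → 1.40
Power = Φ(1.40) = 0.919.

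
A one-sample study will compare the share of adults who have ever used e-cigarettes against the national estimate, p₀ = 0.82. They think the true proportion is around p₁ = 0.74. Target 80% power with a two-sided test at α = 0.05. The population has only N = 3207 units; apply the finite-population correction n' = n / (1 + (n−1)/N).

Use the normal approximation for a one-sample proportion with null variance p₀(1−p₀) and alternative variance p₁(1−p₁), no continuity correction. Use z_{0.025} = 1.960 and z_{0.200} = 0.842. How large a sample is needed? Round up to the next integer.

n = 186

n = [z_{α/2}·√(p₀q₀) + z_β·√(p₁q₁)]² / (p₁ − p₀)²
  = [1.960·√(0.82·0.18) + 0.842·√(0.74·0.26)]² / (-0.08)²
  = [1.960·0.3842 + 0.842·0.4386]² / 0.0064
  = [1.1223]² / 0.0064
  = 196.82
Finite-population correction (N = 3207): 196.82 / (1 + (196.82 − 1)/3207) = 185.49.
Round up → n = 186.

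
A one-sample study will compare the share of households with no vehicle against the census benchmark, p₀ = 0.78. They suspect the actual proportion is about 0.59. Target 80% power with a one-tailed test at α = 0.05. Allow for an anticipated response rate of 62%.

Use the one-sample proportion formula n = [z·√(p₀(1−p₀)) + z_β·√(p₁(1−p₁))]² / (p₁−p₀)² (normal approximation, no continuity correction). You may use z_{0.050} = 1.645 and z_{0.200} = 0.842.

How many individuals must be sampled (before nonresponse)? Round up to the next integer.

n = 54

n = [z_α·√(p₀q₀) + z_β·√(p₁q₁)]² / (p₁ − p₀)²
  = [1.645·√(0.78·0.22) + 0.842·√(0.59·0.41)]² / (-0.19)²
  = [1.645·0.4142 + 0.842·0.4918]² / 0.0361
  = [1.0956]² / 0.0361
  = 33.25
Adjust for 62% response: 33.25 / 0.62 = 53.63.
Round up → n = 54.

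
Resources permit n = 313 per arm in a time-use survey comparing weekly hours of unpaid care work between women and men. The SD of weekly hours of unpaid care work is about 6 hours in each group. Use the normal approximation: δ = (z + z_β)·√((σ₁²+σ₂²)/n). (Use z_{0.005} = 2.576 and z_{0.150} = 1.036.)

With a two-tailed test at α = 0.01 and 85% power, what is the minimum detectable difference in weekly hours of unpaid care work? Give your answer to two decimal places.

δ = (z_{α/2} + z_β) · √((σ₁²+σ₂²)/n)
  = (2.576 + 1.036) · √(72/313)
  = 3.612 · √0.23003
  = 3.612 · 0.4796
  = 1.7324

Minimum detectable difference ≈ 1.73 hours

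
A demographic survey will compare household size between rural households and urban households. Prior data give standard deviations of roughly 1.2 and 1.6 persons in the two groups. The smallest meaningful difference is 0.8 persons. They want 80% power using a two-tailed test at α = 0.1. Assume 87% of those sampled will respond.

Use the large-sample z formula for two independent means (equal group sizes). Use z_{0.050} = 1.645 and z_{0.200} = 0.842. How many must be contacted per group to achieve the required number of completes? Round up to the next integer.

n = 45 per group

n = (z_{α/2} + z_β)² · (σ₁² + σ₂²) / δ²
  = (1.645 + 0.842)² · (1.2² + 1.6² = 4) / 0.8²
  = 6.1852 · 4 / 0.64
  = 38.66
Adjust for 87% response: 38.66 / 0.87 = 44.43.
Round up → n = 45 per group.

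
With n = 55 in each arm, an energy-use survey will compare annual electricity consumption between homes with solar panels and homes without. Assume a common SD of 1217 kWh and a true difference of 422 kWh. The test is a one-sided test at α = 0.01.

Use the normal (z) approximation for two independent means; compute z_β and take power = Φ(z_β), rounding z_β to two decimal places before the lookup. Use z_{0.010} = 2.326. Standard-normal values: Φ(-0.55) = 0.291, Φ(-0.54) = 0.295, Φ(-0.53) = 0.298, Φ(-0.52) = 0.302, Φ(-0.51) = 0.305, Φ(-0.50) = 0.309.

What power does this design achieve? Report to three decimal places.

Power ≈ 0.305

z_β = δ·√(n/(σ₁²+σ₂²)) − z_α
    = 422 · √(55/2962178) − 2.326
    = 422 · 0.00431 − 2.326
    = 1.8184 − 2.326 = -0.5076 → -0.51
Power = Φ(-0.51) = 0.305.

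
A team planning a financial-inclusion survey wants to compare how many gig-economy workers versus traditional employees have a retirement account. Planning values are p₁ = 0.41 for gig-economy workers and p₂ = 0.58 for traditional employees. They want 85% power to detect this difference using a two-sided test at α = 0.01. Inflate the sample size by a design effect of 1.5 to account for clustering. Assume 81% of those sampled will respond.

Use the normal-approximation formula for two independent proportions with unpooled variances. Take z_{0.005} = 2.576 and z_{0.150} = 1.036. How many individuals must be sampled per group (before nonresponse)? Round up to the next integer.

n = 406 per group

n = (z_{α/2} + z_β)² · [p₁(1−p₁) + p₂(1−p₂)] / (p₁ − p₂)²
  = (2.576 + 1.036)² · (0.41·0.59 + 0.58·0.42) / (-0.17)²
  = (3.612)² · (0.2419 + 0.2436) / 0.0289
  = 13.0465 · 0.4855 / 0.0289
  = 219.17
Design effect: 1.5 × 219.17 = 328.76.
Adjust for 81% response: 328.76 / 0.81 = 405.88.
Round up → n = 406 per group.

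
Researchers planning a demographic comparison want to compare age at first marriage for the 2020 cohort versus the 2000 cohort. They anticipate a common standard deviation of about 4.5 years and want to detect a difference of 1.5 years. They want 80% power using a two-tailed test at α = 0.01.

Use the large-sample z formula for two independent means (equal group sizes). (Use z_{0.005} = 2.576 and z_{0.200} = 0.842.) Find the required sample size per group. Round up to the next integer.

n = 211 per group

n = (z_{α/2} + z_β)² · (σ₁² + σ₂²) / δ²
  = (2.576 + 0.842)² · (2·4.5² = 40.5) / 1.5²
  = 11.6827 · 40.5 / 2.25
  = 210.29
Round up → n = 211 per group.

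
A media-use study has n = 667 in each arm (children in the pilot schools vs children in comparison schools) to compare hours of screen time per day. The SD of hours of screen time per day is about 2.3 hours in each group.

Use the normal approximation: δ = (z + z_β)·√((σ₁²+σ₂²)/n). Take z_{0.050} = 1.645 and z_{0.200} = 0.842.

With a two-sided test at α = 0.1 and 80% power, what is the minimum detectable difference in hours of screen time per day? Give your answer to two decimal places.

Minimum detectable difference ≈ 0.31 hours

δ = (z_{α/2} + z_β) · √((σ₁²+σ₂²)/n)
  = (1.645 + 0.842) · √(10.58/667)
  = 2.487 · √0.01586
  = 2.487 · 0.1259
  = 0.3132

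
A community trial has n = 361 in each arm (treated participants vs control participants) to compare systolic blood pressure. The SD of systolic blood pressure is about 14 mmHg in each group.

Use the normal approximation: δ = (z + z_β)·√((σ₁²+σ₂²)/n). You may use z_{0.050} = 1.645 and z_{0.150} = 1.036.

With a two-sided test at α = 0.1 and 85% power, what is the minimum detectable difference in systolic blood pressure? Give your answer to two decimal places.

Minimum detectable difference ≈ 2.79 mmHg

δ = (z_{α/2} + z_β) · √((σ₁²+σ₂²)/n)
  = (1.645 + 1.036) · √(392/361)
  = 2.681 · √1.0859
  = 2.681 · 1.0421
  = 2.7937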